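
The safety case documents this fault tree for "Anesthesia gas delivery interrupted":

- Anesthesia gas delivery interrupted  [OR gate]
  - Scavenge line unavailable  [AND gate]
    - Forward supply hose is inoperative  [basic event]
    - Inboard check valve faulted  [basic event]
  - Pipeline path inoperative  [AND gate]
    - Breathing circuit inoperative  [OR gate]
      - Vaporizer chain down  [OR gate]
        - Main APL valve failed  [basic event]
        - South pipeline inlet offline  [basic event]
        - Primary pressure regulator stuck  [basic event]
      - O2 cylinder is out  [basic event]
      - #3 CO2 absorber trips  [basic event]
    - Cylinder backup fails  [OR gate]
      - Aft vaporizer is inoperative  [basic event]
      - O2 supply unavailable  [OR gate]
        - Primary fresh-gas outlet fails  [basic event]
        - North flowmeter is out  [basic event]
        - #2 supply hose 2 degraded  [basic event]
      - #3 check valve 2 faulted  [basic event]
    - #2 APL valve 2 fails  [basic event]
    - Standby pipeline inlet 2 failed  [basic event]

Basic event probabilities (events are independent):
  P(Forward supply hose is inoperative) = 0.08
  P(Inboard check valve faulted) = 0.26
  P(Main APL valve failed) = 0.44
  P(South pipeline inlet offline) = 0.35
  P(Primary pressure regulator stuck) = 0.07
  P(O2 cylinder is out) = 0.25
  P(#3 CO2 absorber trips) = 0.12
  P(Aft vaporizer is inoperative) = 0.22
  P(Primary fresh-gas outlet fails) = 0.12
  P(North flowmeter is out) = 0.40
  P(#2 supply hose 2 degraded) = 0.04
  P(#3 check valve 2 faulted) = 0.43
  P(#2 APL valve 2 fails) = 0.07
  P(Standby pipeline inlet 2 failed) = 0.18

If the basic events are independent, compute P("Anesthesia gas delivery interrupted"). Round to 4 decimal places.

P(Scavenge line unavailable) [AND] = 0.08 × 0.26 = 0.020800
P(Vaporizer chain down) [OR] = 1 − (1−0.44) × (1−0.35) × (1−0.07) = 0.661480
P(Breathing circuit inoperative) [OR] = 1 − (1−0.661480) × (1−0.25) × (1−0.12) = 0.776577
P(O2 supply unavailable) [OR] = 1 − (1−0.12) × (1−0.40) × (1−0.04) = 0.493120
P(Cylinder backup fails) [OR] = 1 − (1−0.22) × (1−0.493120) × (1−0.43) = 0.774641
P(Pipeline path inoperative) [AND] = 0.776577 × 0.774641 × 0.07 × 0.18 = 0.007580
P(Anesthesia gas delivery interrupted) [OR] = 1 − (1−0.020800) × (1−0.007580) = 0.028222
Rounded to 4 decimal places: P(Anesthesia gas delivery interrupted) ≈ 0.0282.

0.0282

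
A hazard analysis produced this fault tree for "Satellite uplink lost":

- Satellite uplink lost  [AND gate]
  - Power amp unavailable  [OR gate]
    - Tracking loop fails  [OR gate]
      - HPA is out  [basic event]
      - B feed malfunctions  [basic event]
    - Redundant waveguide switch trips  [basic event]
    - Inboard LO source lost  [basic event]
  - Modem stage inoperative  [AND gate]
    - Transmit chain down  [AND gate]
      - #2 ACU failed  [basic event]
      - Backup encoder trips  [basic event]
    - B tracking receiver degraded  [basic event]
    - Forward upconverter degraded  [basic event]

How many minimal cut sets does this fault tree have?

Tracking loop fails [OR]: union of children's cut sets → 2 cut set(s).
Power amp unavailable [OR]: union of children's cut sets → 4 cut set(s).
Transmit chain down [AND]: one cut set from each child combined → 1 × 1 = 1 cut set(s).
Modem stage inoperative [AND]: one cut set from each child combined → 1 × 1 × 1 = 1 cut set(s).
Satellite uplink lost [AND]: one cut set from each child combined → 4 × 1 = 4 cut set(s).
Minimal cut sets: {#2 ACU failed, B tracking receiver degraded, Backup encoder trips, Forward upconverter degraded, HPA is out}; {#2 ACU failed, B feed malfunctions, B tracking receiver degraded, Backup encoder trips, Forward upconverter degraded}; {#2 ACU failed, B tracking receiver degraded, Backup encoder trips, Forward upconverter degraded, Redundant waveguide switch trips}; {#2 ACU failed, B tracking receiver degraded, Backup encoder trips, Forward upconverter degraded, Inboard LO source lost}.

4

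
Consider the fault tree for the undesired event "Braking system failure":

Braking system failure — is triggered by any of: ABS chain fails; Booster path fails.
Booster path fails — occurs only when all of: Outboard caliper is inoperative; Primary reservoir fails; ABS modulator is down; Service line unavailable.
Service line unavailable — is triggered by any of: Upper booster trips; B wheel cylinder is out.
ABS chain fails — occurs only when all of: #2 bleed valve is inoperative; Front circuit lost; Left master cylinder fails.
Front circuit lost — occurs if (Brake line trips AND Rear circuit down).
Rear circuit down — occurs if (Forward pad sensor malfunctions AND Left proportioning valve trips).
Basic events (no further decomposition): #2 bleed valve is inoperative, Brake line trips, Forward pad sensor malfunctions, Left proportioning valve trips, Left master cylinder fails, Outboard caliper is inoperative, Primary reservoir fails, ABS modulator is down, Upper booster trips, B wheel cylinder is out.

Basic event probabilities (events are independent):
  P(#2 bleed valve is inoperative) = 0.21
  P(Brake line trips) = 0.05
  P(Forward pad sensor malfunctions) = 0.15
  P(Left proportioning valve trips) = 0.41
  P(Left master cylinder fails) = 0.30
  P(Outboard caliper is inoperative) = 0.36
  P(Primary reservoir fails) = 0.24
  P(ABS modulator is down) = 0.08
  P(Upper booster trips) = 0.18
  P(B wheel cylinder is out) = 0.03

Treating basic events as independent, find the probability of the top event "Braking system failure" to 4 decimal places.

P(Rear circuit down) [AND] = 0.15 × 0.41 = 0.061500
P(Front circuit lost) [AND] = 0.05 × 0.061500 = 0.003075
P(ABS chain fails) [AND] = 0.21 × 0.003075 × 0.30 = 0.000194
P(Service line unavailable) [OR] = 1 − (1−0.18) × (1−0.03) = 0.204600
P(Booster path fails) [AND] = 0.36 × 0.24 × 0.08 × 0.204600 = 0.001414
P(Braking system failure) [OR] = 1 − (1−0.000194) × (1−0.001414) = 0.001608
Rounded to 4 decimal places: P(Braking system failure) ≈ 0.0016.

0.0016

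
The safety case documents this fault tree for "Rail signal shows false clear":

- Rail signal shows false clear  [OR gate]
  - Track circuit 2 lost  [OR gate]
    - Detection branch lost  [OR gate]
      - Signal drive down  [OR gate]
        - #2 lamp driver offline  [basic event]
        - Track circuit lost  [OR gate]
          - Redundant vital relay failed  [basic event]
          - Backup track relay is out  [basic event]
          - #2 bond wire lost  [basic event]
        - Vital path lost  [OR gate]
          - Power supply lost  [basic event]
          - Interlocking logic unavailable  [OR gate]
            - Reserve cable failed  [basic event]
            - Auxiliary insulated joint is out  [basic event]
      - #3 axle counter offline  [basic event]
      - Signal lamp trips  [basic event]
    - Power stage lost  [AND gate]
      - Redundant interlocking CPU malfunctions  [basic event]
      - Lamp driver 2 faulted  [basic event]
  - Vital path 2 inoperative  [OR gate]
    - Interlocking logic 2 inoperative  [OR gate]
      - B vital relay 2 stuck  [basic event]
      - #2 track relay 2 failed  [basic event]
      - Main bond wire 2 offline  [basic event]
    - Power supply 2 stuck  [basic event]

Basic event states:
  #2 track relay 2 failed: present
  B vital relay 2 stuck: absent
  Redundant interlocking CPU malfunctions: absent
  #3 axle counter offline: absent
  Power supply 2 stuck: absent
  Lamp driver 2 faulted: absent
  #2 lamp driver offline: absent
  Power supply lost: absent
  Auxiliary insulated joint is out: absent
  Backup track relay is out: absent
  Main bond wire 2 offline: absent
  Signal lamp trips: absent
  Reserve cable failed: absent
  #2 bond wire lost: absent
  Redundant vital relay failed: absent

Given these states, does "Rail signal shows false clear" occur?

Yes

Track circuit lost [OR]: Redundant vital relay failed=not, Backup track relay is out=not, #2 bond wire lost=not → no input occurs → does not occur.
Interlocking logic unavailable [OR]: Reserve cable failed=not, Auxiliary insulated joint is out=not → no input occurs → does not occur.
Vital path lost [OR]: Power supply lost=not, Interlocking logic unavailable=not → no input occurs → does not occur.
Signal drive down [OR]: #2 lamp driver offline=not, Track circuit lost=not, Vital path lost=not → no input occurs → does not occur.
Detection branch lost [OR]: Signal drive down=not, #3 axle counter offline=not, Signal lamp trips=not → no input occurs → does not occur.
Power stage lost [AND]: Redundant interlocking CPU malfunctions=not, Lamp driver 2 faulted=not → not all inputs occur → does not occur.
Track circuit 2 lost [OR]: Detection branch lost=not, Power stage lost=not → no input occurs → does not occur.
Interlocking logic 2 inoperative [OR]: B vital relay 2 stuck=not, #2 track relay 2 failed=occurs, Main bond wire 2 offline=not → at least one input occurs → occurs.
Vital path 2 inoperative [OR]: Interlocking logic 2 inoperative=occurs, Power supply 2 stuck=not → at least one input occurs → occurs.
Rail signal shows false clear [OR]: Track circuit 2 lost=not, Vital path 2 inoperative=occurs → at least one input occurs → occurs.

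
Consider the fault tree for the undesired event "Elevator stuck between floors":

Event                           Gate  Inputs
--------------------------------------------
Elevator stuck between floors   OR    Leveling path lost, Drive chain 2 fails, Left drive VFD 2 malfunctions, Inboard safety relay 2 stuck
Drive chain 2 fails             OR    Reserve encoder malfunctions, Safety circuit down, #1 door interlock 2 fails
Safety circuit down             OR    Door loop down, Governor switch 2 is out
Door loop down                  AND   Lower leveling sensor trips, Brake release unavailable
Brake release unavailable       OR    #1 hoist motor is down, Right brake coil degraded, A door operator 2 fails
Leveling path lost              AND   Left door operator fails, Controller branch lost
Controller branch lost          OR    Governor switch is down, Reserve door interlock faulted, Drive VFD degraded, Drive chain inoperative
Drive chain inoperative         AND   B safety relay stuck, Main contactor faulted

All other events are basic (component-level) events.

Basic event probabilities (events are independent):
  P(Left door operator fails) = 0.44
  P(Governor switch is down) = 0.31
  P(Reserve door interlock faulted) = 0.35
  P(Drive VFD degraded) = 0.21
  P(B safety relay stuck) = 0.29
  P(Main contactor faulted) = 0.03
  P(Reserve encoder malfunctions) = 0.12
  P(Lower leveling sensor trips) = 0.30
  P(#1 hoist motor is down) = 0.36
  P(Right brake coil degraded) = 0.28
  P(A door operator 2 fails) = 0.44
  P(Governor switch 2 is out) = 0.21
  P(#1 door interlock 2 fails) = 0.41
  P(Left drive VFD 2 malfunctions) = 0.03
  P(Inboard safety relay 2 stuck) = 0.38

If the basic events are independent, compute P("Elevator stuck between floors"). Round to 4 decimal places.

0.8630

P(Drive chain inoperative) [AND] = 0.29 × 0.03 = 0.008700
P(Controller branch lost) [OR] = 1 − (1−0.31) × (1−0.35) × (1−0.21) × (1−0.008700) = 0.648768
P(Leveling path lost) [AND] = 0.44 × 0.648768 = 0.285458
P(Brake release unavailable) [OR] = 1 − (1−0.36) × (1−0.28) × (1−0.44) = 0.741952
P(Door loop down) [AND] = 0.30 × 0.741952 = 0.222586
P(Safety circuit down) [OR] = 1 − (1−0.222586) × (1−0.21) = 0.385843
P(Drive chain 2 fails) [OR] = 1 − (1−0.12) × (1−0.385843) × (1−0.41) = 0.681130
P(Elevator stuck between floors) [OR] = 1 − (1−0.285458) × (1−0.681130) × (1−0.03) × (1−0.38) = 0.862973
Rounded to 4 decimal places: P(Elevator stuck between floors) ≈ 0.8630.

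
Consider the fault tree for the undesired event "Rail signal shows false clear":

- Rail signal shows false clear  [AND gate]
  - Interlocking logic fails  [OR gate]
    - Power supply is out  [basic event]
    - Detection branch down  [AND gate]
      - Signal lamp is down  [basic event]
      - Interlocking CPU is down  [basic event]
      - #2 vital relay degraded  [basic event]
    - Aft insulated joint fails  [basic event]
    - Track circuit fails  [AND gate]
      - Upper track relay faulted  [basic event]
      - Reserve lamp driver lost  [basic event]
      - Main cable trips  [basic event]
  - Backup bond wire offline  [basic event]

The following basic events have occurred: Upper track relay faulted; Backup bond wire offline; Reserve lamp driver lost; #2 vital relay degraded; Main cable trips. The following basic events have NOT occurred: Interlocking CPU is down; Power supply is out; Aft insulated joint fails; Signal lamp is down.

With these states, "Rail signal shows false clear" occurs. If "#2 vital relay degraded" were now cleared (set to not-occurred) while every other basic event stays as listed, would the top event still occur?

Counterfactual: set "#2 vital relay degraded" to not occurred.
Detection branch down [AND]: Signal lamp is down=not, Interlocking CPU is down=not, #2 vital relay degraded=not → not all inputs occur → does not occur.
Track circuit fails [AND]: Upper track relay faulted=occurs, Reserve lamp driver lost=occurs, Main cable trips=occurs → all inputs occur → occurs.
Interlocking logic fails [OR]: Power supply is out=not, Detection branch down=not, Aft insulated joint fails=not, Track circuit fails=occurs → at least one input occurs → occurs.
Rail signal shows false clear [AND]: Interlocking logic fails=occurs, Backup bond wire offline=occurs → all inputs occur → occurs.

Yes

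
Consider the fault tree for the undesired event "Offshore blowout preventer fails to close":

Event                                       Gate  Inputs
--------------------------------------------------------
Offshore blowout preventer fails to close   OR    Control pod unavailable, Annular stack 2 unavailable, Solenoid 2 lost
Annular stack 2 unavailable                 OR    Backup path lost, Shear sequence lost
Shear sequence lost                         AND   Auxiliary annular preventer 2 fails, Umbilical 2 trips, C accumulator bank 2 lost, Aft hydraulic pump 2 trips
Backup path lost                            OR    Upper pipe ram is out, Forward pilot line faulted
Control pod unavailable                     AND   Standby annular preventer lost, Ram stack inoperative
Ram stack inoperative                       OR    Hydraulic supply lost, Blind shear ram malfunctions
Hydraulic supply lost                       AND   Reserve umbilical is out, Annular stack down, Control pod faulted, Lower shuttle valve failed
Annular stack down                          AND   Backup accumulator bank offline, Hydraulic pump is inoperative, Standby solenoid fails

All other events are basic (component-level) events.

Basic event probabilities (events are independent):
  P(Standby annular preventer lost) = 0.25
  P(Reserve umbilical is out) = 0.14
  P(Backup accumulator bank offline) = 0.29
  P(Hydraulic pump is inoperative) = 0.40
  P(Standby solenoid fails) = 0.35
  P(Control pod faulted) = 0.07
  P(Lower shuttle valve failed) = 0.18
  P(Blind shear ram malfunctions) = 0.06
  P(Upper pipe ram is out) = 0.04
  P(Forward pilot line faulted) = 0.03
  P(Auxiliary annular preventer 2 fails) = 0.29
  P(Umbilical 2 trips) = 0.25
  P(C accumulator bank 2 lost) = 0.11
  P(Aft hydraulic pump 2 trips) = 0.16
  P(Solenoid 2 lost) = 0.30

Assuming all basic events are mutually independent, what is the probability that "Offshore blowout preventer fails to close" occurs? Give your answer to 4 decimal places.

P(Annular stack down) [AND] = 0.29 × 0.40 × 0.35 = 0.040600
P(Hydraulic supply lost) [AND] = 0.14 × 0.040600 × 0.07 × 0.18 = 0.000072
P(Ram stack inoperative) [OR] = 1 − (1−0.000072) × (1−0.06) = 0.060068
P(Control pod unavailable) [AND] = 0.25 × 0.060068 = 0.015017
P(Backup path lost) [OR] = 1 − (1−0.04) × (1−0.03) = 0.068800
P(Shear sequence lost) [AND] = 0.29 × 0.25 × 0.11 × 0.16 = 0.001276
P(Annular stack 2 unavailable) [OR] = 1 − (1−0.068800) × (1−0.001276) = 0.069988
P(Offshore blowout preventer fails to close) [OR] = 1 − (1−0.015017) × (1−0.069988) × (1−0.30) = 0.358768
Rounded to 4 decimal places: P(Offshore blowout preventer fails to close) ≈ 0.3588.

0.3588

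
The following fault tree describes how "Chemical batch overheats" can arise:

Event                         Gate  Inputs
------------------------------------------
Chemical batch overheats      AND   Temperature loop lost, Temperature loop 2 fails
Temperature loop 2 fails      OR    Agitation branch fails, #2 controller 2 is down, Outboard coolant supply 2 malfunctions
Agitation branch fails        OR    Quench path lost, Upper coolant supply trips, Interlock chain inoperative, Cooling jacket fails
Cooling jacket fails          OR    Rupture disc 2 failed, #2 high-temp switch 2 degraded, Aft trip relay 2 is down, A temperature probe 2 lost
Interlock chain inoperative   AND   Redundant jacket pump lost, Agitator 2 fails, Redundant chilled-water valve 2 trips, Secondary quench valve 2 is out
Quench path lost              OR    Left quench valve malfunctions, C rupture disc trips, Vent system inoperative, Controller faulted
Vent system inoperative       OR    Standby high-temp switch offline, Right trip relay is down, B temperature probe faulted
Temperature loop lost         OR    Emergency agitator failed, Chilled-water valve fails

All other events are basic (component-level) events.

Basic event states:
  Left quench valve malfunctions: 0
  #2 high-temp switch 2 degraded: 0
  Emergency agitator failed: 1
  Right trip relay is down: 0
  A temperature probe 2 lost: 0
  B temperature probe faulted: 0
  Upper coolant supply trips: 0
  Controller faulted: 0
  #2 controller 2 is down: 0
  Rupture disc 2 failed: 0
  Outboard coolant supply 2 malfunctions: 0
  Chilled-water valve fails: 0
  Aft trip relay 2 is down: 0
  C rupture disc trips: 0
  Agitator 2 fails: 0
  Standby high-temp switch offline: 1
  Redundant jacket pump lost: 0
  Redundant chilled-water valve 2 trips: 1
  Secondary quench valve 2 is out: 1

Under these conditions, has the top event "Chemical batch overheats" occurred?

Yes

Temperature loop lost [OR]: Emergency agitator failed=occurs, Chilled-water valve fails=not → at least one input occurs → occurs.
Vent system inoperative [OR]: Standby high-temp switch offline=occurs, Right trip relay is down=not, B temperature probe faulted=not → at least one input occurs → occurs.
Quench path lost [OR]: Left quench valve malfunctions=not, C rupture disc trips=not, Vent system inoperative=occurs, Controller faulted=not → at least one input occurs → occurs.
Interlock chain inoperative [AND]: Redundant jacket pump lost=not, Agitator 2 fails=not, Redundant chilled-water valve 2 trips=occurs, Secondary quench valve 2 is out=occurs → not all inputs occur → does not occur.
Cooling jacket fails [OR]: Rupture disc 2 failed=not, #2 high-temp switch 2 degraded=not, Aft trip relay 2 is down=not, A temperature probe 2 lost=not → no input occurs → does not occur.
Agitation branch fails [OR]: Quench path lost=occurs, Upper coolant supply trips=not, Interlock chain inoperative=not, Cooling jacket fails=not → at least one input occurs → occurs.
Temperature loop 2 fails [OR]: Agitation branch fails=occurs, #2 controller 2 is down=not, Outboard coolant supply 2 malfunctions=not → at least one input occurs → occurs.
Chemical batch overheats [AND]: Temperature loop lost=occurs, Temperature loop 2 fails=occurs → all inputs occur → occurs.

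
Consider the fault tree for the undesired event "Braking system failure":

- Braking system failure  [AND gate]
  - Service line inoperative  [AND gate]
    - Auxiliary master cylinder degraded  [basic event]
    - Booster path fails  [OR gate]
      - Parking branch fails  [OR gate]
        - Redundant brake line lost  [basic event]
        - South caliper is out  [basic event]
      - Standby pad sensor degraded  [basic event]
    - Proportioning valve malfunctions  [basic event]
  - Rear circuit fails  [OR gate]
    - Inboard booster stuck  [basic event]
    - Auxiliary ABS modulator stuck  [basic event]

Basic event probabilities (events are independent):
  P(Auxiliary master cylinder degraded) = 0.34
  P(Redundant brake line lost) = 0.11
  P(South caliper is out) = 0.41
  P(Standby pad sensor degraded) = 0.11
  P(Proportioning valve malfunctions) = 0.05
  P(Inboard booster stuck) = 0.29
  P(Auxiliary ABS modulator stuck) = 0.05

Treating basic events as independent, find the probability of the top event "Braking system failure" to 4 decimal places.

P(Parking branch fails) [OR] = 1 − (1−0.11) × (1−0.41) = 0.474900
P(Booster path fails) [OR] = 1 − (1−0.474900) × (1−0.11) = 0.532661
P(Service line inoperative) [AND] = 0.34 × 0.532661 × 0.05 = 0.009055
P(Rear circuit fails) [OR] = 1 − (1−0.29) × (1−0.05) = 0.325500
P(Braking system failure) [AND] = 0.009055 × 0.325500 = 0.002947
Rounded to 4 decimal places: P(Braking system failure) ≈ 0.0029.

0.0029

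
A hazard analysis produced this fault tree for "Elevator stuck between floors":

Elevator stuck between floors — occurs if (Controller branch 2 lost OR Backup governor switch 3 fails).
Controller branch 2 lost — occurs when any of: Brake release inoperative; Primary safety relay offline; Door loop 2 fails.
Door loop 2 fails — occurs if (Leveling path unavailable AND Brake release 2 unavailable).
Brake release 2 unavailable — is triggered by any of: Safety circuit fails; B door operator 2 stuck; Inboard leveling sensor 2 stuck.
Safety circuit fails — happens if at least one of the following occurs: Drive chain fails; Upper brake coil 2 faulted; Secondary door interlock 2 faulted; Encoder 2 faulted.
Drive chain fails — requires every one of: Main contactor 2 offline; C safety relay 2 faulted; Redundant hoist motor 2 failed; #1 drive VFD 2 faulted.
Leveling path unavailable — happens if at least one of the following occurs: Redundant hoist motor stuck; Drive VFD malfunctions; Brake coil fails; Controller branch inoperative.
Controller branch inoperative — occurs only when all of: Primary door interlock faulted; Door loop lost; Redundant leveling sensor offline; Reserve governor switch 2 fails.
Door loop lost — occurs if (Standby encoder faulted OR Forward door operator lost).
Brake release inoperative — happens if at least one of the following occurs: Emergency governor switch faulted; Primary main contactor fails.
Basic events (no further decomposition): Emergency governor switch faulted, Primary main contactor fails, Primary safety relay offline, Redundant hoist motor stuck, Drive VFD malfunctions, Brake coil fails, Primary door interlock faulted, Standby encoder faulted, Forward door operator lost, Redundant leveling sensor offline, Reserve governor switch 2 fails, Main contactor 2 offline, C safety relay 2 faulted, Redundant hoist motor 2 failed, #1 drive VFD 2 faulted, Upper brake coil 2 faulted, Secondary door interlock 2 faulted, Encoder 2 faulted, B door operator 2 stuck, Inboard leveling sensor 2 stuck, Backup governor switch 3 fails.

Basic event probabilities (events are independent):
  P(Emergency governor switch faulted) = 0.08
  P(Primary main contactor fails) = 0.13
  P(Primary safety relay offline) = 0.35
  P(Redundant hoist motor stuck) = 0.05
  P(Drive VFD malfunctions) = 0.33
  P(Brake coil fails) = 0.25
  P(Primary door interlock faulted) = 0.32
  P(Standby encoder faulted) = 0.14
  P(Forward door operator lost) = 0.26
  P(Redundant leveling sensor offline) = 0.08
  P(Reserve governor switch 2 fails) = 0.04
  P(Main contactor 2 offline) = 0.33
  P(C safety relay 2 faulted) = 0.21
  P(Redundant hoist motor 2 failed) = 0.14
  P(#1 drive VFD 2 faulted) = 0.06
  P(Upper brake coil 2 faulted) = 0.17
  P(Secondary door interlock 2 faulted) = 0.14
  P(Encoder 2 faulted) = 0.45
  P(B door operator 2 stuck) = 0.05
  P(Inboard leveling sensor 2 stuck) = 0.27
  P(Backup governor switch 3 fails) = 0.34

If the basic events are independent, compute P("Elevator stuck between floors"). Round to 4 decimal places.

P(Brake release inoperative) [OR] = 1 − (1−0.08) × (1−0.13) = 0.199600
P(Door loop lost) [OR] = 1 − (1−0.14) × (1−0.26) = 0.363600
P(Controller branch inoperative) [AND] = 0.32 × 0.363600 × 0.08 × 0.04 = 0.000372
P(Leveling path unavailable) [OR] = 1 − (1−0.05) × (1−0.33) × (1−0.25) × (1−0.000372) = 0.522803
P(Drive chain fails) [AND] = 0.33 × 0.21 × 0.14 × 0.06 = 0.000582
P(Safety circuit fails) [OR] = 1 − (1−0.000582) × (1−0.17) × (1−0.14) × (1−0.45) = 0.607638
P(Brake release 2 unavailable) [OR] = 1 − (1−0.607638) × (1−0.05) × (1−0.27) = 0.727897
P(Door loop 2 fails) [AND] = 0.522803 × 0.727897 = 0.380547
P(Controller branch 2 lost) [OR] = 1 − (1−0.199600) × (1−0.35) × (1−0.380547) = 0.677723
P(Elevator stuck between floors) [OR] = 1 − (1−0.677723) × (1−0.34) = 0.787297
Rounded to 4 decimal places: P(Elevator stuck between floors) ≈ 0.7873.

0.7873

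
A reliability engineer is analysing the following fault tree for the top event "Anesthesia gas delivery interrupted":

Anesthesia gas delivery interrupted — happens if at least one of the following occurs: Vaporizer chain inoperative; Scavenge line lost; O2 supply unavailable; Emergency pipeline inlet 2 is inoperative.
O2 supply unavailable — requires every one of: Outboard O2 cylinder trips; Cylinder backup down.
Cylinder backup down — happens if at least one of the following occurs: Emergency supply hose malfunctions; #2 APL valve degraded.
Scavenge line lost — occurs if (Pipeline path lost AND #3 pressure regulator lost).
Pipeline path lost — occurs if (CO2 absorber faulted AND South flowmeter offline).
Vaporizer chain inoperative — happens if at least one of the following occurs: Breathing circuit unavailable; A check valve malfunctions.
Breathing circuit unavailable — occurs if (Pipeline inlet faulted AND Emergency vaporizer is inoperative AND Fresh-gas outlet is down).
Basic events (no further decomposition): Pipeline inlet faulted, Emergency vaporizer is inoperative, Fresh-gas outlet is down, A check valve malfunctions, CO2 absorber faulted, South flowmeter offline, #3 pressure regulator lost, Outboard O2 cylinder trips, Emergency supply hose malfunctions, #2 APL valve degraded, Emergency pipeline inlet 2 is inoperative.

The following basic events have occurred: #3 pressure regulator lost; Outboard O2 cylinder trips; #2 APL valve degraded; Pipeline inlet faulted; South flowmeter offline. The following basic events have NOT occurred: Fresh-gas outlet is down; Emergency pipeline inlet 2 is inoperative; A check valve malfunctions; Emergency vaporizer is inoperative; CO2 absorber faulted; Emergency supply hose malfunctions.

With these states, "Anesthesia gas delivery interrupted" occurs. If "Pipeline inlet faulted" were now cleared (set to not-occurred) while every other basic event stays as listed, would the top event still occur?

Counterfactual: set "Pipeline inlet faulted" to not occurred.
Breathing circuit unavailable [AND]: Pipeline inlet faulted=not, Emergency vaporizer is inoperative=not, Fresh-gas outlet is down=not → not all inputs occur → does not occur.
Vaporizer chain inoperative [OR]: Breathing circuit unavailable=not, A check valve malfunctions=not → no input occurs → does not occur.
Pipeline path lost [AND]: CO2 absorber faulted=not, South flowmeter offline=occurs → not all inputs occur → does not occur.
Scavenge line lost [AND]: Pipeline path lost=not, #3 pressure regulator lost=occurs → not all inputs occur → does not occur.
Cylinder backup down [OR]: Emergency supply hose malfunctions=not, #2 APL valve degraded=occurs → at least one input occurs → occurs.
O2 supply unavailable [AND]: Outboard O2 cylinder trips=occurs, Cylinder backup down=occurs → all inputs occur → occurs.
Anesthesia gas delivery interrupted [OR]: Vaporizer chain inoperative=not, Scavenge line lost=not, O2 supply unavailable=occurs, Emergency pipeline inlet 2 is inoperative=not → at least one input occurs → occurs.

Yes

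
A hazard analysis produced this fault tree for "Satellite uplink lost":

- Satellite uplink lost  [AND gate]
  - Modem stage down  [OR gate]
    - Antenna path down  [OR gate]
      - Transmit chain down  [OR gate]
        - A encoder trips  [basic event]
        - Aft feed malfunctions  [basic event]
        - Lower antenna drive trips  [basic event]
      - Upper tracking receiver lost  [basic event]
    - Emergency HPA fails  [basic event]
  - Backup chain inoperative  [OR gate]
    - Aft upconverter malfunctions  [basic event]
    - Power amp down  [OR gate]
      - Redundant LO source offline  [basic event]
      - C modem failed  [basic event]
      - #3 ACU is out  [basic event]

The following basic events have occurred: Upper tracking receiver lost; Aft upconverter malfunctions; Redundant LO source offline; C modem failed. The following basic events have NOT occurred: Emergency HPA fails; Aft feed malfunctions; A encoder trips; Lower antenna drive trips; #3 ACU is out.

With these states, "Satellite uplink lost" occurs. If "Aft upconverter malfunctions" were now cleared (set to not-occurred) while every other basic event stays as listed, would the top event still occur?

Counterfactual: set "Aft upconverter malfunctions" to not occurred.
Transmit chain down [OR]: A encoder trips=not, Aft feed malfunctions=not, Lower antenna drive trips=not → no input occurs → does not occur.
Antenna path down [OR]: Transmit chain down=not, Upper tracking receiver lost=occurs → at least one input occurs → occurs.
Modem stage down [OR]: Antenna path down=occurs, Emergency HPA fails=not → at least one input occurs → occurs.
Power amp down [OR]: Redundant LO source offline=occurs, C modem failed=occurs, #3 ACU is out=not → at least one input occurs → occurs.
Backup chain inoperative [OR]: Aft upconverter malfunctions=not, Power amp down=occurs → at least one input occurs → occurs.
Satellite uplink lost [AND]: Modem stage down=occurs, Backup chain inoperative=occurs → all inputs occur → occurs.

Yes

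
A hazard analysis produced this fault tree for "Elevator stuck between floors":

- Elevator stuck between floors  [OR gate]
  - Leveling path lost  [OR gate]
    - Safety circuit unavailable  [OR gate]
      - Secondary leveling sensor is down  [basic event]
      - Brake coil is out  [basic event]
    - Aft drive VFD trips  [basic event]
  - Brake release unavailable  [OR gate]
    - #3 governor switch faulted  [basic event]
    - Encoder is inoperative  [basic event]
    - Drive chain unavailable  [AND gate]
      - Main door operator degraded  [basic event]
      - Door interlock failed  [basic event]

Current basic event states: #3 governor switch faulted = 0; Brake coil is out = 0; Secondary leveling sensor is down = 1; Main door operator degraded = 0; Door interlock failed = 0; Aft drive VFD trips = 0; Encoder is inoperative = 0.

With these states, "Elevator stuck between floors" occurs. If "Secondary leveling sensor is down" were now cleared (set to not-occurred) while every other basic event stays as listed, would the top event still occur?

Counterfactual: set "Secondary leveling sensor is down" to not occurred.
Safety circuit unavailable [OR]: Secondary leveling sensor is down=not, Brake coil is out=not → no input occurs → does not occur.
Leveling path lost [OR]: Safety circuit unavailable=not, Aft drive VFD trips=not → no input occurs → does not occur.
Drive chain unavailable [AND]: Main door operator degraded=not, Door interlock failed=not → not all inputs occur → does not occur.
Brake release unavailable [OR]: #3 governor switch faulted=not, Encoder is inoperative=not, Drive chain unavailable=not → no input occurs → does not occur.
Elevator stuck between floors [OR]: Leveling path lost=not, Brake release unavailable=not → no input occurs → does not occur.

No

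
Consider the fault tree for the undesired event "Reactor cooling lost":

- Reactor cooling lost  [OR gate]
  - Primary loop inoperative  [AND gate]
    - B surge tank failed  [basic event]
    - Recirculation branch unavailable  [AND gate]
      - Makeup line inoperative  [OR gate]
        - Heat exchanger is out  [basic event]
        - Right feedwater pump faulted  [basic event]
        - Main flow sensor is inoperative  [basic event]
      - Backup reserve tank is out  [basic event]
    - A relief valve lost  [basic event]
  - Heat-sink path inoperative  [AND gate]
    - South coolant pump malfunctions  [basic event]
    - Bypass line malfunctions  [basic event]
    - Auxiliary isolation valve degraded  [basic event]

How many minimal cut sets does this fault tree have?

Makeup line inoperative [OR]: union of children's cut sets → 3 cut set(s).
Recirculation branch unavailable [AND]: one cut set from each child combined → 3 × 1 = 3 cut set(s).
Primary loop inoperative [AND]: one cut set from each child combined → 1 × 3 × 1 = 3 cut set(s).
Heat-sink path inoperative [AND]: one cut set from each child combined → 1 × 1 × 1 = 1 cut set(s).
Reactor cooling lost [OR]: union of children's cut sets → 4 cut set(s).
Minimal cut sets: {A relief valve lost, B surge tank failed, Backup reserve tank is out, Heat exchanger is out}; {A relief valve lost, B surge tank failed, Backup reserve tank is out, Right feedwater pump faulted}; {A relief valve lost, B surge tank failed, Backup reserve tank is out, Main flow sensor is inoperative}; {Auxiliary isolation valve degraded, Bypass line malfunctions, South coolant pump malfunctions}.

4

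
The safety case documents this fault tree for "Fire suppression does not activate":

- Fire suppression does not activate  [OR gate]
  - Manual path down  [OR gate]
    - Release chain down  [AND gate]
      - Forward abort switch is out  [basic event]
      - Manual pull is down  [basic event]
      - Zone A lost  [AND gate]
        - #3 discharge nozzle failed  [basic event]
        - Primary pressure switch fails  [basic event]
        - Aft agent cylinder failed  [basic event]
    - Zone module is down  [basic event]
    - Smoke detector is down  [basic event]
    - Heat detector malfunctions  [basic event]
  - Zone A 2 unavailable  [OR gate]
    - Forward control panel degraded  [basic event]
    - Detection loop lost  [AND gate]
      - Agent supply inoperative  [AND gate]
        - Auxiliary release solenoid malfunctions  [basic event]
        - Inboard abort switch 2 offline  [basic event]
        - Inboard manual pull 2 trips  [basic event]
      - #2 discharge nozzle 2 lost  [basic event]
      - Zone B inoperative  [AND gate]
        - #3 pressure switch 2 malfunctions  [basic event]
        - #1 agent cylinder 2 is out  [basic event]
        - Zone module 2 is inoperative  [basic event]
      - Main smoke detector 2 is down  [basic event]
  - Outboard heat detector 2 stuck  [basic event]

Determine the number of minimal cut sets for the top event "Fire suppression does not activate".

7

Zone A lost [AND]: one cut set from each child combined → 1 × 1 × 1 = 1 cut set(s).
Release chain down [AND]: one cut set from each child combined → 1 × 1 × 1 = 1 cut set(s).
Manual path down [OR]: union of children's cut sets → 4 cut set(s).
Agent supply inoperative [AND]: one cut set from each child combined → 1 × 1 × 1 = 1 cut set(s).
Zone B inoperative [AND]: one cut set from each child combined → 1 × 1 × 1 = 1 cut set(s).
Detection loop lost [AND]: one cut set from each child combined → 1 × 1 × 1 × 1 = 1 cut set(s).
Zone A 2 unavailable [OR]: union of children's cut sets → 2 cut set(s).
Fire suppression does not activate [OR]: union of children's cut sets → 7 cut set(s).
Minimal cut sets: {#3 discharge nozzle failed, Aft agent cylinder failed, Forward abort switch is out, Manual pull is down, Primary pressure switch fails}; {Zone module is down}; {Smoke detector is down}; {Heat detector malfunctions}; {Forward control panel degraded}; {#1 agent cylinder 2 is out, #2 discharge nozzle 2 lost, #3 pressure switch 2 malfunctions, Auxiliary release solenoid malfunctions, Inboard abort switch 2 offline, Inboard manual pull 2 trips, Main smoke detector 2 is down, Zone module 2 is inoperative}; {Outboard heat detector 2 stuck}.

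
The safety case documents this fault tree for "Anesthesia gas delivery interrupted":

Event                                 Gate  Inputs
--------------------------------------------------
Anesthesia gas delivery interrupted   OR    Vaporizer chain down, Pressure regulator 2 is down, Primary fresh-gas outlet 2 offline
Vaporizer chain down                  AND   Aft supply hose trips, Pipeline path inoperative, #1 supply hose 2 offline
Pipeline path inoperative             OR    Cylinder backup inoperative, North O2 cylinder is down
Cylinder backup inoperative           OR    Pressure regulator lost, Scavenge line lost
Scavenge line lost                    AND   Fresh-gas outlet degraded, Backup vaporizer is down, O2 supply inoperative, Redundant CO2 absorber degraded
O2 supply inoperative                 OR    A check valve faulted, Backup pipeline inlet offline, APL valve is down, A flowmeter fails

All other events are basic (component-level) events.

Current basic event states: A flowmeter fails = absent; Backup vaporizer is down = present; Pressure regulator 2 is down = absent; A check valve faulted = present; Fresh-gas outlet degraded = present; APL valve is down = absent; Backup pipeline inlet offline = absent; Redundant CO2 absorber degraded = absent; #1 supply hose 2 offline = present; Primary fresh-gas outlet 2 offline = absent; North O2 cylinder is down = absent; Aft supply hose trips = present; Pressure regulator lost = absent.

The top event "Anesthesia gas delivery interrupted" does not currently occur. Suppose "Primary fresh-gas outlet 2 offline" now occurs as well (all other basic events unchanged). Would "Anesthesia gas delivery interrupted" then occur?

Yes

Counterfactual: set "Primary fresh-gas outlet 2 offline" to occurred.
O2 supply inoperative [OR]: A check valve faulted=occurs, Backup pipeline inlet offline=not, APL valve is down=not, A flowmeter fails=not → at least one input occurs → occurs.
Scavenge line lost [AND]: Fresh-gas outlet degraded=occurs, Backup vaporizer is down=occurs, O2 supply inoperative=occurs, Redundant CO2 absorber degraded=not → not all inputs occur → does not occur.
Cylinder backup inoperative [OR]: Pressure regulator lost=not, Scavenge line lost=not → no input occurs → does not occur.
Pipeline path inoperative [OR]: Cylinder backup inoperative=not, North O2 cylinder is down=not → no input occurs → does not occur.
Vaporizer chain down [AND]: Aft supply hose trips=occurs, Pipeline path inoperative=not, #1 supply hose 2 offline=occurs → not all inputs occur → does not occur.
Anesthesia gas delivery interrupted [OR]: Vaporizer chain down=not, Pressure regulator 2 is down=not, Primary fresh-gas outlet 2 offline=occurs → at least one input occurs → occurs.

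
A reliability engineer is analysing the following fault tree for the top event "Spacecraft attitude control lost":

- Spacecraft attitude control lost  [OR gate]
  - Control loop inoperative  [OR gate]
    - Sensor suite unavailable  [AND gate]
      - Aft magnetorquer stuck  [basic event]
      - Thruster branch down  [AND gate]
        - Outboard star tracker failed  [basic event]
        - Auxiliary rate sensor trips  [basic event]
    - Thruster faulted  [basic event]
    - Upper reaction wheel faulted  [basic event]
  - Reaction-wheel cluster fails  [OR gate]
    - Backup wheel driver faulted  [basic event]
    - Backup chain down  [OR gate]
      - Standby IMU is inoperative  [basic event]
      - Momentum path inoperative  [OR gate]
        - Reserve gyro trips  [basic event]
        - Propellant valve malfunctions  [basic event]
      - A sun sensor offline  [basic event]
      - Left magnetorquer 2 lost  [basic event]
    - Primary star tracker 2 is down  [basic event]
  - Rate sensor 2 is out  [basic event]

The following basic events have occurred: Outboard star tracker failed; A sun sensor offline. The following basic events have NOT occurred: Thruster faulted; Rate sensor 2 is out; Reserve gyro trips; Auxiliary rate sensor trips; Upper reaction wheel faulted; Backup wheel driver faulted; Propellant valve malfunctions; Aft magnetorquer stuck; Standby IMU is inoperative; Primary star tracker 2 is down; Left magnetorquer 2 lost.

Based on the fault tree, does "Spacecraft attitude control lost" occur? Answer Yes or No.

Thruster branch down [AND]: Outboard star tracker failed=occurs, Auxiliary rate sensor trips=not → not all inputs occur → does not occur.
Sensor suite unavailable [AND]: Aft magnetorquer stuck=not, Thruster branch down=not → not all inputs occur → does not occur.
Control loop inoperative [OR]: Sensor suite unavailable=not, Thruster faulted=not, Upper reaction wheel faulted=not → no input occurs → does not occur.
Momentum path inoperative [OR]: Reserve gyro trips=not, Propellant valve malfunctions=not → no input occurs → does not occur.
Backup chain down [OR]: Standby IMU is inoperative=not, Momentum path inoperative=not, A sun sensor offline=occurs, Left magnetorquer 2 lost=not → at least one input occurs → occurs.
Reaction-wheel cluster fails [OR]: Backup wheel driver faulted=not, Backup chain down=occurs, Primary star tracker 2 is down=not → at least one input occurs → occurs.
Spacecraft attitude control lost [OR]: Control loop inoperative=not, Reaction-wheel cluster fails=occurs, Rate sensor 2 is out=not → at least one input occurs → occurs.

Yes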